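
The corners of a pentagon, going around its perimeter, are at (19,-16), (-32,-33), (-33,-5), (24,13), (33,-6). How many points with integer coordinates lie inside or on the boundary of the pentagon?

The shoelace formula gives twice the area as |[19·(-33) − (-32)·(-16)] + [(-32)·(-5) − (-33)·(-33)] + [(-33)·13 − 24·(-5)] + [24·(-6) − 33·13] + [33·(-16) − 19·(-6)]| = 3364, so the area is 1682.
The number of boundary lattice points is Σ gcd(|Δx|,|Δy|) = gcd(51,17) + gcd(1,28) + gcd(57,18) + gcd(9,19) + gcd(14,10) = 17+1+3+1+2 = 24.
Pick's theorem gives I = A − B/2 + 1 = 1682 − 24/2 + 1 = 1671, so the closed region contains I + B = 1671 + 24 = 1695 lattice points.

1695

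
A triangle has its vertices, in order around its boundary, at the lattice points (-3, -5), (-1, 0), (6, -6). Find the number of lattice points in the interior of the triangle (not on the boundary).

Using the shoelace formula, 2A = |((-3)·0 − (-1)·(-5)) + ((-1)·(-6) − 6·0) + (6·(-5) − (-3)·(-6))| = 47, so the area is 23.5.
Summing gcd(|Δx|,|Δy|) over the edges gives the boundary count: gcd(2,5) + gcd(7,6) + gcd(9,1) = 1+1+1 = 3.
By Pick's theorem A = I + B/2 − 1, so I = 23.5 − 3/2 + 1 = 23.

23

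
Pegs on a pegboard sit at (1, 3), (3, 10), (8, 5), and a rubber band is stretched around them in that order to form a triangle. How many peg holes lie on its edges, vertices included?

Along each edge there are gcd(|Δx|,|Δy|)+1 lattice points, so counting each shared vertex once the boundary has gcd(2,7) + gcd(5,5) + gcd(7,2) = 1+5+1 = 7.

7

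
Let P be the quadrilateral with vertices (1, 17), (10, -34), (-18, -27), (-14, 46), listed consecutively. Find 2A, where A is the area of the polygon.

2576

The shoelace formula gives twice the area as |(1·(-34) − 10·17) + (10·(-27) − (-18)·(-34)) + ((-18)·46 − (-14)·(-27)) + ((-14)·17 − 1·46)| = 2576, so the area is 1288.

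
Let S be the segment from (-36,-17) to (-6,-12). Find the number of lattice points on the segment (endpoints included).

The number of lattice points on a segment between lattice points is gcd(|Δx|,|Δy|) + 1 = gcd(30,5) + 1 = 5 + 1 = 6.

6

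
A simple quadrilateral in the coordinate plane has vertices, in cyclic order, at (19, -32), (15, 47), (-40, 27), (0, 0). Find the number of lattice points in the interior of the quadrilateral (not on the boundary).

Using the shoelace formula, 2A = |(19·47 − 15·(-32)) + (15·27 − (-40)·47) + ((-40)·0 − 0·27) + (0·(-32) − 19·0)| = 3658, so the area is 1829.
Summing gcd(|Δx|,|Δy|) over the edges gives the boundary count: gcd(4,79) + gcd(55,20) + gcd(40,27) + gcd(19,32) = 1+5+1+1 = 8.
By Pick's theorem A = I + B/2 − 1, so I = 1829 − 8/2 + 1 = 1826.

1826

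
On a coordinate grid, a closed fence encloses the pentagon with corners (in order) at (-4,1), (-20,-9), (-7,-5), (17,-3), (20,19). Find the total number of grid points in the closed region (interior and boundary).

Using the shoelace formula, 2A = |((-4)·(-9) − (-20)·1) + ((-20)·(-5) − (-7)·(-9)) + ((-7)·(-3) − 17·(-5)) + (17·19 − 20·(-3)) + (20·1 − (-4)·19)| = 678, so the area is 339.
Along each edge there are gcd(|Δx|,|Δy|)+1 lattice points, so counting each shared vertex once the boundary has gcd(16,10) + gcd(13,4) + gcd(24,2) + gcd(3,22) + gcd(24,18) = 2+1+2+1+6 = 12.
Pick's theorem gives I = A − B/2 + 1 = 339 − 12/2 + 1 = 334, so the closed region contains I + B = 334 + 12 = 346 lattice points.

346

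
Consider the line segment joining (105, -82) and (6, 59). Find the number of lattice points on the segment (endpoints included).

4

The number of lattice points on a segment between lattice points is gcd(|Δx|,|Δy|) + 1 = gcd(99,141) + 1 = 3 + 1 = 4.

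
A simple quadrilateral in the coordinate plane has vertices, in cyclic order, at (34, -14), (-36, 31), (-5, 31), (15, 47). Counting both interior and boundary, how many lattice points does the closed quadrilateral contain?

By the shoelace formula, twice the signed area is |(34·31 − (-36)·(-14)) + ((-36)·31 − (-5)·31) + ((-5)·47 − 15·31) + (15·(-14) − 34·47)| = 2919, so the area is 2919/2.
Summing gcd(|Δx|,|Δy|) over the edges gives the boundary count: gcd(70,45) + gcd(31,0) + gcd(20,16) + gcd(19,61) = 5+31+4+1 = 41.
Pick's theorem gives I = A − B/2 + 1 = 2919/2 − 41/2 + 1 = 1440, so the closed region contains I + B = 1440 + 41 = 1481 lattice points.

1481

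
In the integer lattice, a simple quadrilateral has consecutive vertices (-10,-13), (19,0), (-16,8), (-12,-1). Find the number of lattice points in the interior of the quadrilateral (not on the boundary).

327

By the shoelace formula, twice the signed area is |[(-10)·0 − 19·(-13)] + [19·8 − (-16)·0] + [(-16)·(-1) − (-12)·8] + [(-12)·(-13) − (-10)·(-1)]| = 657, so the area is 328.5.
Summing gcd(|Δx|,|Δy|) over the edges gives the boundary count: gcd(29,13) + gcd(35,8) + gcd(4,9) + gcd(2,12) = 1+1+1+2 = 5.
By Pick's theorem A = I + B/2 − 1, so I = 328.5 − 5/2 + 1 = 327.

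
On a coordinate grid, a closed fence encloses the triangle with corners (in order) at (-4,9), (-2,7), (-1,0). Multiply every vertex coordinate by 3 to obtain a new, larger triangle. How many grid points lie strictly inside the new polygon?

Using the shoelace formula, 2A = |[(-4)·7 − (-2)·9] + [(-2)·0 − (-1)·7] + [(-1)·9 − (-4)·0]| = 12, so the area is 6.
Summing gcd(|Δx|,|Δy|) over the edges gives the boundary count: gcd(2,2) + gcd(1,7) + gcd(3,9) = 2+1+3 = 6.
Scaling by 3 multiplies the area by 3² = 9 (so the new area is 54) and multiplies the boundary lattice-point count by 3, giving 18.
By Pick's theorem, the interior count of the dilated polygon is 54 − 18/2 + 1 = 46.

46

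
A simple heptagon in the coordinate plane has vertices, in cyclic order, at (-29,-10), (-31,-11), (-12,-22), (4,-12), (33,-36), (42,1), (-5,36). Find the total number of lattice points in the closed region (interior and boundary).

2605

By the shoelace formula, twice the signed area is |((-29)·(-11) − (-31)·(-10)) + ((-31)·(-22) − (-12)·(-11)) + ((-12)·(-12) − 4·(-22)) + (4·(-36) − 33·(-12)) + (33·1 − 42·(-36)) + (42·36 − (-5)·1) + ((-5)·(-10) − (-29)·36)| = 5199, so the area is 5199/2.
The number of boundary lattice points is Σ gcd(|Δx|,|Δy|) = gcd(2,1) + gcd(19,11) + gcd(16,10) + gcd(29,24) + gcd(9,37) + gcd(47,35) + gcd(24,46) = 1+1+2+1+1+1+2 = 9.
Pick's theorem gives I = A − B/2 + 1 = 5199/2 − 9/2 + 1 = 2596, so the closed region contains I + B = 2596 + 9 = 2605 lattice points.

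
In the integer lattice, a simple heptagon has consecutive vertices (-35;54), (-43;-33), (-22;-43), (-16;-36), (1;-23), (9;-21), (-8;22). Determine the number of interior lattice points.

2828

The shoelace formula gives twice the area as |[(-35)·(-33) − (-43)·54] + [(-43)·(-43) − (-22)·(-33)] + [(-22)·(-36) − (-16)·(-43)] + [(-16)·(-23) − 1·(-36)] + [1·(-21) − 9·(-23)] + [9·22 − (-8)·(-21)] + [(-8)·54 − (-35)·22]| = 5662, so the area is 2831.
Summing gcd(|Δx|,|Δy|) over the edges gives the boundary count: gcd(8,87) + gcd(21,10) + gcd(6,7) + gcd(17,13) + gcd(8,2) + gcd(17,43) + gcd(27,32) = 1+1+1+1+2+1+1 = 8.
Pick's theorem gives I = A − B/2 + 1 = 2831 − 8/2 + 1 = 2828.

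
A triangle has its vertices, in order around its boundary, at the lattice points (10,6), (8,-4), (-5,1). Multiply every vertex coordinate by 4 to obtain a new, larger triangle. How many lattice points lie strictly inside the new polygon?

The shoelace formula gives twice the area as |(10·(-4) − 8·6) + (8·1 − (-5)·(-4)) + ((-5)·6 − 10·1)| = 140, so the area is 70.
The number of boundary lattice points is Σ gcd(|Δx|,|Δy|) = gcd(2,10) + gcd(13,5) + gcd(15,5) = 2+1+5 = 8.
Scaling by 4 multiplies the area by 4² = 16 (so the new area is 1120) and multiplies the boundary lattice-point count by 4, giving 32.
By Pick's theorem, the interior count of the dilated polygon is 1120 − 32/2 + 1 = 1105.

1105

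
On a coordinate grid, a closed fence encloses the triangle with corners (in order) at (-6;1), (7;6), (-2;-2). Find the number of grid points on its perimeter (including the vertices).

3

The number of boundary lattice points is Σ gcd(|Δx|,|Δy|) = gcd(13,5) + gcd(9,8) + gcd(4,3) = 1+1+1 = 3.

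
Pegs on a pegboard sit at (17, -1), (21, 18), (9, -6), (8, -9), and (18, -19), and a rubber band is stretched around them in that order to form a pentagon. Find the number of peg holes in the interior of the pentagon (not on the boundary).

149

The shoelace formula gives twice the area as |[17·18 − 21·(-1)] + [21·(-6) − 9·18] + [9·(-9) − 8·(-6)] + [8·(-19) − 18·(-9)] + [18·(-1) − 17·(-19)]| = 321, so the area is 160.5.
The number of boundary lattice points is Σ gcd(|Δx|,|Δy|) = gcd(4,19) + gcd(12,24) + gcd(1,3) + gcd(10,10) + gcd(1,18) = 1+12+1+10+1 = 25.
Pick's theorem gives I = A − B/2 + 1 = 160.5 − 25/2 + 1 = 149.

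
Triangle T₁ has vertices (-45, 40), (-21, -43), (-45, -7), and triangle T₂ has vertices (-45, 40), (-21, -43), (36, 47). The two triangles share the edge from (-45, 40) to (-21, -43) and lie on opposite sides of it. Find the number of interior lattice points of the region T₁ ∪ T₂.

3979

The union is the simple quadrilateral with vertices (-45, 40), (-45, -7), (-21, -43), (36, 47) in order.
By the shoelace formula, twice the signed area is |((-45)·(-7) − (-45)·40) + ((-45)·(-43) − (-21)·(-7)) + ((-21)·47 − 36·(-43)) + (36·40 − (-45)·47)| = 8019, so the area is 4009.5.
The number of boundary lattice points is Σ gcd(|Δx|,|Δy|) = gcd(0,47) + gcd(24,36) + gcd(57,90) + gcd(81,7) = 47+12+3+1 = 63.
By Pick's theorem I = A − B/2 + 1 = 4009.5 − 63/2 + 1 = 3979.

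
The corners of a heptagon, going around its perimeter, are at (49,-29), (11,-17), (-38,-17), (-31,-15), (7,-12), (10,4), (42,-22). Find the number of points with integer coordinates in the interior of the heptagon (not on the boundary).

Using the shoelace formula, 2A = |[49·(-17) − 11·(-29)] + [11·(-17) − (-38)·(-17)] + [(-38)·(-15) − (-31)·(-17)] + [(-31)·(-12) − 7·(-15)] + [7·4 − 10·(-12)] + [10·(-22) − 42·4] + [42·(-29) − 49·(-22)]| = 1207, so the area is 1207/2.
Summing gcd(|Δx|,|Δy|) over the edges gives the boundary count: gcd(38,12) + gcd(49,0) + gcd(7,2) + gcd(38,3) + gcd(3,16) + gcd(32,26) + gcd(7,7) = 2+49+1+1+1+2+7 = 63.
By Pick's theorem A = I + B/2 − 1, so I = 1207/2 − 63/2 + 1 = 573.

573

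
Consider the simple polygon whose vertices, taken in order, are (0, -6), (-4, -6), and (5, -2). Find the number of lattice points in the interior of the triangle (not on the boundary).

The shoelace formula gives twice the area as |[0·(-6) − (-4)·(-6)] + [(-4)·(-2) − 5·(-6)] + [5·(-6) − 0·(-2)]| = 16, so the area is 8.
Summing gcd(|Δx|,|Δy|) over the edges gives the boundary count: gcd(4,0) + gcd(9,4) + gcd(5,4) = 4+1+1 = 6.
By Pick's theorem A = I + B/2 − 1, so I = 8 − 6/2 + 1 = 6.

6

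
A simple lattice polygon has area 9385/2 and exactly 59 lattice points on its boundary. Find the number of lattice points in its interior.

4664

From Pick's theorem, I = A − B/2 + 1 = 9385/2 − 59/2 + 1 = 4664.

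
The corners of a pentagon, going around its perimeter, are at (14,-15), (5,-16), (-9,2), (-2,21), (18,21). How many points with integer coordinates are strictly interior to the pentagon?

713

By the shoelace formula, twice the signed area is |[14·(-16) − 5·(-15)] + [5·2 − (-9)·(-16)] + [(-9)·21 − (-2)·2] + [(-2)·21 − 18·21] + [18·(-15) − 14·21]| = 1452, so the area is 726.
The number of boundary lattice points is Σ gcd(|Δx|,|Δy|) = gcd(9,1) + gcd(14,18) + gcd(7,19) + gcd(20,0) + gcd(4,36) = 1+2+1+20+4 = 28.
Pick's theorem gives I = A − B/2 + 1 = 726 − 28/2 + 1 = 713.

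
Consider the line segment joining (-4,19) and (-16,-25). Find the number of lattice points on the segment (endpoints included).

5

The number of lattice points on a segment between lattice points is gcd(|Δx|,|Δy|) + 1 = gcd(12,44) + 1 = 4 + 1 = 5.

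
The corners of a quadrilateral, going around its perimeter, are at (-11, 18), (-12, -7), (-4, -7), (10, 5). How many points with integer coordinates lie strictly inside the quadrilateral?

312

By the shoelace formula, twice the signed area is |[(-11)·(-7) − (-12)·18] + [(-12)·(-7) − (-4)·(-7)] + [(-4)·5 − 10·(-7)] + [10·18 − (-11)·5]| = 634, so the area is 317.
Along each edge there are gcd(|Δx|,|Δy|)+1 lattice points, so counting each shared vertex once the boundary has gcd(1,25) + gcd(8,0) + gcd(14,12) + gcd(21,13) = 1+8+2+1 = 12.
Pick's theorem gives I = A − B/2 + 1 = 317 − 12/2 + 1 = 312.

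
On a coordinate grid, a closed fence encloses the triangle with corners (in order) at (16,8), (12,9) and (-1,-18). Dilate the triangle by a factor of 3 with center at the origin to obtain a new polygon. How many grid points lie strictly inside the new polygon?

541

Using the shoelace formula, 2A = |[16·9 − 12·8] + [12·(-18) − (-1)·9] + [(-1)·8 − 16·(-18)]| = 121, so the area is 60.5.
The number of boundary lattice points is Σ gcd(|Δx|,|Δy|) = gcd(4,1) + gcd(13,27) + gcd(17,26) = 1+1+1 = 3.
Scaling by 3 multiplies the area by 3² = 9 (so the new area is 544.5) and multiplies the boundary lattice-point count by 3, giving 9.
By Pick's theorem, the interior count of the dilated polygon is 544.5 − 9/2 + 1 = 541.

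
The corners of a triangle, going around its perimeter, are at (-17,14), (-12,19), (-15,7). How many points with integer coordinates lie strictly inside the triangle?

Using the shoelace formula, 2A = |((-17)·19 − (-12)·14) + ((-12)·7 − (-15)·19) + ((-15)·14 − (-17)·7)| = 45, so the area is 45/2.
The number of boundary lattice points is Σ gcd(|Δx|,|Δy|) = gcd(5,5) + gcd(3,12) + gcd(2,7) = 5+3+1 = 9.
Pick's theorem gives I = A − B/2 + 1 = 45/2 − 9/2 + 1 = 19.

19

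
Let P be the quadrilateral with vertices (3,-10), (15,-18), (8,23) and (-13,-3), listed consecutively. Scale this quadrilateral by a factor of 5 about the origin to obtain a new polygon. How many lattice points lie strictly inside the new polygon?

Using the shoelace formula, 2A = |(3·(-18) − 15·(-10)) + (15·23 − 8·(-18)) + (8·(-3) − (-13)·23) + ((-13)·(-10) − 3·(-3))| = 999, so the area is 499.5.
The number of boundary lattice points is Σ gcd(|Δx|,|Δy|) = gcd(12,8) + gcd(7,41) + gcd(21,26) + gcd(16,7) = 4+1+1+1 = 7.
Scaling by 5 multiplies the area by 5² = 25 (so the new area is 24975/2) and multiplies the boundary lattice-point count by 5, giving 35.
By Pick's theorem, the interior count of the dilated polygon is 24975/2 − 35/2 + 1 = 12471.

12471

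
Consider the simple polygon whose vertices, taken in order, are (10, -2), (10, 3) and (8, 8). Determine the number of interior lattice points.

2

By the shoelace formula, twice the signed area is |[10·3 − 10·(-2)] + [10·8 − 8·3] + [8·(-2) − 10·8]| = 10, so the area is 5.
The number of boundary lattice points is Σ gcd(|Δx|,|Δy|) = gcd(0,5) + gcd(2,5) + gcd(2,10) = 5+1+2 = 8.
By Pick's theorem A = I + B/2 − 1, so I = 5 − 8/2 + 1 = 2.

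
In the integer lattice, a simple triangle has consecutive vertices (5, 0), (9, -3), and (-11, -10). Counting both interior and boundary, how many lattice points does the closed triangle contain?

47

The shoelace formula gives twice the area as |(5·(-3) − 9·0) + (9·(-10) − (-11)·(-3)) + ((-11)·0 − 5·(-10))| = 88, so the area is 44.
The number of boundary lattice points is Σ gcd(|Δx|,|Δy|) = gcd(4,3) + gcd(20,7) + gcd(16,10) = 1+1+2 = 4.
Pick's theorem gives I = A − B/2 + 1 = 44 − 4/2 + 1 = 43, so the closed region contains I + B = 43 + 4 = 47 lattice points.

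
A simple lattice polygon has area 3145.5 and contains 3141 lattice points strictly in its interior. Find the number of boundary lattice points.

Pick's theorem gives A = I + B/2 − 1, so B = 2(A − I + 1) = 2(3145.5 − 3141 + 1) = 11.

11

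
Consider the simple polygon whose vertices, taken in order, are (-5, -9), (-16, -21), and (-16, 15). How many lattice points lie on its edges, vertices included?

38

Summing gcd(|Δx|,|Δy|) over the edges gives the boundary count: gcd(11,12) + gcd(0,36) + gcd(11,24) = 1+36+1 = 38.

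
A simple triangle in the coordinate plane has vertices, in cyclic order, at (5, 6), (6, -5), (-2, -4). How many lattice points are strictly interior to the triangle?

43

Using the shoelace formula, 2A = |(5·(-5) − 6·6) + (6·(-4) − (-2)·(-5)) + ((-2)·6 − 5·(-4))| = 87, so the area is 43.5.
Along each edge there are gcd(|Δx|,|Δy|)+1 lattice points, so counting each shared vertex once the boundary has gcd(1,11) + gcd(8,1) + gcd(7,10) = 1+1+1 = 3.
Pick's theorem gives I = A − B/2 + 1 = 43.5 − 3/2 + 1 = 43.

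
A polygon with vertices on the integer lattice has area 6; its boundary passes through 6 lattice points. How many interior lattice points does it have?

4

From Pick's theorem, I = A − B/2 + 1 = 6 − 6/2 + 1 = 4.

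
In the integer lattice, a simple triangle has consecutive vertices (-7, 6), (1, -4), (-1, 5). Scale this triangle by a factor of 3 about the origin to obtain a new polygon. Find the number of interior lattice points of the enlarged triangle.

229

Using the shoelace formula, 2A = |((-7)·(-4) − 1·6) + (1·5 − (-1)·(-4)) + ((-1)·6 − (-7)·5)| = 52, so the area is 26.
Along each edge there are gcd(|Δx|,|Δy|)+1 lattice points, so counting each shared vertex once the boundary has gcd(8,10) + gcd(2,9) + gcd(6,1) = 2+1+1 = 4.
Scaling by 3 multiplies the area by 3² = 9 (so the new area is 234) and multiplies the boundary lattice-point count by 3, giving 12.
By Pick's theorem, the interior count of the dilated polygon is 234 − 12/2 + 1 = 229.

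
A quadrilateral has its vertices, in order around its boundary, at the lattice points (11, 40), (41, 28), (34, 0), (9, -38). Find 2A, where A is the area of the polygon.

2798

Using the shoelace formula, 2A = |[11·28 − 41·40] + [41·0 − 34·28] + [34·(-38) − 9·0] + [9·40 − 11·(-38)]| = 2798, so the area is 1399.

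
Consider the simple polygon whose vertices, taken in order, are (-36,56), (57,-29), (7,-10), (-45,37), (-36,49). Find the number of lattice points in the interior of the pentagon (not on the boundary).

1910

By the shoelace formula, twice the signed area is |[(-36)·(-29) − 57·56] + [57·(-10) − 7·(-29)] + [7·37 − (-45)·(-10)] + [(-45)·49 − (-36)·37] + [(-36)·56 − (-36)·49]| = 3831, so the area is 3831/2.
Along each edge there are gcd(|Δx|,|Δy|)+1 lattice points, so counting each shared vertex once the boundary has gcd(93,85) + gcd(50,19) + gcd(52,47) + gcd(9,12) + gcd(0,7) = 1+1+1+3+7 = 13.
By Pick's theorem A = I + B/2 − 1, so I = 3831/2 − 13/2 + 1 = 1910.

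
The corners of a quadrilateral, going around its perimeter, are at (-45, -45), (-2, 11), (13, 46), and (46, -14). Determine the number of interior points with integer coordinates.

2905

Using the shoelace formula, 2A = |((-45)·11 − (-2)·(-45)) + ((-2)·46 − 13·11) + (13·(-14) − 46·46) + (46·(-45) − (-45)·(-14))| = 5818, so the area is 2909.
Summing gcd(|Δx|,|Δy|) over the edges gives the boundary count: gcd(43,56) + gcd(15,35) + gcd(33,60) + gcd(91,31) = 1+5+3+1 = 10.
By Pick's theorem A = I + B/2 − 1, so I = 2909 − 10/2 + 1 = 2905.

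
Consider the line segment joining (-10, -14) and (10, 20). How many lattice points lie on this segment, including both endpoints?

3

The number of lattice points on a segment between lattice points is gcd(|Δx|,|Δy|) + 1 = gcd(20,34) + 1 = 2 + 1 = 3.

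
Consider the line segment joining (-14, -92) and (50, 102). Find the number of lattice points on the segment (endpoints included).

The number of lattice points on a segment between lattice points is gcd(|Δx|,|Δy|) + 1 = gcd(64,194) + 1 = 2 + 1 = 3.

3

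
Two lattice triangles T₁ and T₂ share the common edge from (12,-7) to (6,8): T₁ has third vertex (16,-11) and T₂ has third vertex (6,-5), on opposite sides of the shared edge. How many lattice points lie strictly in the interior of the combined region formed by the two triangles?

The union is the simple quadrilateral with vertices (12,-7), (16,-11), (6,8), (6,-5) in order.
The shoelace formula gives twice the area as |(12·(-11) − 16·(-7)) + (16·8 − 6·(-11)) + (6·(-5) − 6·8) + (6·(-7) − 12·(-5))| = 114, so the area is 57.
Along each edge there are gcd(|Δx|,|Δy|)+1 lattice points, so counting each shared vertex once the boundary has gcd(4,4) + gcd(10,19) + gcd(0,13) + gcd(6,2) = 4+1+13+2 = 20.
By Pick's theorem I = A − B/2 + 1 = 57 − 20/2 + 1 = 48.

48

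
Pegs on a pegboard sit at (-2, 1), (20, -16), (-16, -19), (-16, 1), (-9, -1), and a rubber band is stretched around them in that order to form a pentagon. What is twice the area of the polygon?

930

By the shoelace formula, twice the signed area is |[(-2)·(-16) − 20·1] + [20·(-19) − (-16)·(-16)] + [(-16)·1 − (-16)·(-19)] + [(-16)·(-1) − (-9)·1] + [(-9)·1 − (-2)·(-1)]| = 930, so the area is 465.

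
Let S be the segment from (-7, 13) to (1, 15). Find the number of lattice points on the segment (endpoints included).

The number of lattice points on a segment between lattice points is gcd(|Δx|,|Δy|) + 1 = gcd(8,2) + 1 = 2 + 1 = 3.

3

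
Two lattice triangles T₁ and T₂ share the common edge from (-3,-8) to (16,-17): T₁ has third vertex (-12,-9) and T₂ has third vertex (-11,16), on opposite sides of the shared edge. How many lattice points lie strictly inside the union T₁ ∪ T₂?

The union is the simple quadrilateral with vertices (-3,-8), (-12,-9), (16,-17), (-11,16) in order.
By the shoelace formula, twice the signed area is |[(-3)·(-9) − (-12)·(-8)] + [(-12)·(-17) − 16·(-9)] + [16·16 − (-11)·(-17)] + [(-11)·(-8) − (-3)·16]| = 484, so the area is 242.
Along each edge there are gcd(|Δx|,|Δy|)+1 lattice points, so counting each shared vertex once the boundary has gcd(9,1) + gcd(28,8) + gcd(27,33) + gcd(8,24) = 1+4+3+8 = 16.
By Pick's theorem I = A − B/2 + 1 = 242 − 16/2 + 1 = 235.

235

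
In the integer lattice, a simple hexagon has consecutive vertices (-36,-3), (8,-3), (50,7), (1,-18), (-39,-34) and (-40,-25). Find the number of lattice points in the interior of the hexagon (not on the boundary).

By the shoelace formula, twice the signed area is |((-36)·(-3) − 8·(-3)) + (8·7 − 50·(-3)) + (50·(-18) − 1·7) + (1·(-34) − (-39)·(-18)) + ((-39)·(-25) − (-40)·(-34)) + ((-40)·(-3) − (-36)·(-25))| = 2470, so the area is 1235.
The number of boundary lattice points is Σ gcd(|Δx|,|Δy|) = gcd(44,0) + gcd(42,10) + gcd(49,25) + gcd(40,16) + gcd(1,9) + gcd(4,22) = 44+2+1+8+1+2 = 58.
By Pick's theorem A = I + B/2 − 1, so I = 1235 − 58/2 + 1 = 1207.

1207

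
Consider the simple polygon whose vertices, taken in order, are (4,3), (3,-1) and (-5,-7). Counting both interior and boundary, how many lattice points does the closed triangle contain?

16

By the shoelace formula, twice the signed area is |(4·(-1) − 3·3) + (3·(-7) − (-5)·(-1)) + ((-5)·3 − 4·(-7))| = 26, so the area is 13.
Along each edge there are gcd(|Δx|,|Δy|)+1 lattice points, so counting each shared vertex once the boundary has gcd(1,4) + gcd(8,6) + gcd(9,10) = 1+2+1 = 4.
Pick's theorem gives I = A − B/2 + 1 = 13 − 4/2 + 1 = 12, so the closed region contains I + B = 12 + 4 = 16 lattice points.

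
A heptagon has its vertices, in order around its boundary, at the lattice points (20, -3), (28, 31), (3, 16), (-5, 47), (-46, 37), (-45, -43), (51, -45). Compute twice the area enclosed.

11865

The shoelace formula gives twice the area as |[20·31 − 28·(-3)] + [28·16 − 3·31] + [3·47 − (-5)·16] + [(-5)·37 − (-46)·47] + [(-46)·(-43) − (-45)·37] + [(-45)·(-45) − 51·(-43)] + [51·(-3) − 20·(-45)]| = 11865, so the area is 11865/2.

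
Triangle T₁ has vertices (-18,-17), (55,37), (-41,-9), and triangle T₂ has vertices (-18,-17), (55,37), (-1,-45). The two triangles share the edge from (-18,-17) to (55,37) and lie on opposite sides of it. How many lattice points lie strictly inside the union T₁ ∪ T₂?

The union is the simple quadrilateral with vertices (-18,-17), (-41,-9), (55,37), (-1,-45) in order.
The shoelace formula gives twice the area as |((-18)·(-9) − (-41)·(-17)) + ((-41)·37 − 55·(-9)) + (55·(-45) − (-1)·37) + ((-1)·(-17) − (-18)·(-45))| = 4788, so the area is 2394.
Summing gcd(|Δx|,|Δy|) over the edges gives the boundary count: gcd(23,8) + gcd(96,46) + gcd(56,82) + gcd(17,28) = 1+2+2+1 = 6.
By Pick's theorem I = A − B/2 + 1 = 2394 − 6/2 + 1 = 2392.

2392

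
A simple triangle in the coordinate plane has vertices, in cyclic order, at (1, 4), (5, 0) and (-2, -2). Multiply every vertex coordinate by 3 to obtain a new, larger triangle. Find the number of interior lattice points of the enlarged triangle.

Using the shoelace formula, 2A = |[1·0 − 5·4] + [5·(-2) − (-2)·0] + [(-2)·4 − 1·(-2)]| = 36, so the area is 18.
Summing gcd(|Δx|,|Δy|) over the edges gives the boundary count: gcd(4,4) + gcd(7,2) + gcd(3,6) = 4+1+3 = 8.
Scaling by 3 multiplies the area by 3² = 9 (so the new area is 162) and multiplies the boundary lattice-point count by 3, giving 24.
By Pick's theorem, the interior count of the dilated polygon is 162 − 24/2 + 1 = 151.

151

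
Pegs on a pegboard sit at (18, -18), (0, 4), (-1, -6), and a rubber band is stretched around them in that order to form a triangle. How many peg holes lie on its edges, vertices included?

Along each edge there are gcd(|Δx|,|Δy|)+1 lattice points, so counting each shared vertex once the boundary has gcd(18,22) + gcd(1,10) + gcd(19,12) = 2+1+1 = 4.

4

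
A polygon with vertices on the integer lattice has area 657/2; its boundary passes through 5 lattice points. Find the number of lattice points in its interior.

From Pick's theorem, I = A − B/2 + 1 = 657/2 − 5/2 + 1 = 327.

327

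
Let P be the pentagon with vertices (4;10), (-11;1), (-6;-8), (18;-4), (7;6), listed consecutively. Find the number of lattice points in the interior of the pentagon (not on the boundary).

275

By the shoelace formula, twice the signed area is |(4·1 − (-11)·10) + ((-11)·(-8) − (-6)·1) + ((-6)·(-4) − 18·(-8)) + (18·6 − 7·(-4)) + (7·10 − 4·6)| = 558, so the area is 279.
The number of boundary lattice points is Σ gcd(|Δx|,|Δy|) = gcd(15,9) + gcd(5,9) + gcd(24,4) + gcd(11,10) + gcd(3,4) = 3+1+4+1+1 = 10.
By Pick's theorem A = I + B/2 − 1, so I = 279 − 10/2 + 1 = 275.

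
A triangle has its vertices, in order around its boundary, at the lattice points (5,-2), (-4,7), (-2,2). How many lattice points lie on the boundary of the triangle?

Along each edge there are gcd(|Δx|,|Δy|)+1 lattice points, so counting each shared vertex once the boundary has gcd(9,9) + gcd(2,5) + gcd(7,4) = 9+1+1 = 11.

11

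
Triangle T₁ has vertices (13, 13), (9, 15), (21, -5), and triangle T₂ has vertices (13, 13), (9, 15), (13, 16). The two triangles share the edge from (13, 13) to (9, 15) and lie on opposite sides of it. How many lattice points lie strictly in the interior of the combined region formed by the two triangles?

30

The union is the simple quadrilateral with vertices (13, 13), (21, -5), (9, 15), (13, 16) in order.
The shoelace formula gives twice the area as |[13·(-5) − 21·13] + [21·15 − 9·(-5)] + [9·16 − 13·15] + [13·13 − 13·16]| = 68, so the area is 34.
Summing gcd(|Δx|,|Δy|) over the edges gives the boundary count: gcd(8,18) + gcd(12,20) + gcd(4,1) + gcd(0,3) = 2+4+1+3 = 10.
By Pick's theorem I = A − B/2 + 1 = 34 − 10/2 + 1 = 30.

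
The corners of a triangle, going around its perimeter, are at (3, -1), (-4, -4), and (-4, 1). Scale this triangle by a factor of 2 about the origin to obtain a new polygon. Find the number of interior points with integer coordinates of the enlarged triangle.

The shoelace formula gives twice the area as |(3·(-4) − (-4)·(-1)) + ((-4)·1 − (-4)·(-4)) + ((-4)·(-1) − 3·1)| = 35, so the area is 17.5.
Along each edge there are gcd(|Δx|,|Δy|)+1 lattice points, so counting each shared vertex once the boundary has gcd(7,3) + gcd(0,5) + gcd(7,2) = 1+5+1 = 7.
Scaling by 2 multiplies the area by 2² = 4 (so the new area is 70) and multiplies the boundary lattice-point count by 2, giving 14.
By Pick's theorem, the interior count of the dilated polygon is 70 − 14/2 + 1 = 64.

64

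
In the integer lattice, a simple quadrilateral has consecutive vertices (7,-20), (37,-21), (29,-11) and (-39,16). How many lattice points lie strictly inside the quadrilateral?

By the shoelace formula, twice the signed area is |[7·(-21) − 37·(-20)] + [37·(-11) − 29·(-21)] + [29·16 − (-39)·(-11)] + [(-39)·(-20) − 7·16]| = 1498, so the area is 749.
Along each edge there are gcd(|Δx|,|Δy|)+1 lattice points, so counting each shared vertex once the boundary has gcd(30,1) + gcd(8,10) + gcd(68,27) + gcd(46,36) = 1+2+1+2 = 6.
Pick's theorem gives I = A − B/2 + 1 = 749 − 6/2 + 1 = 747.

747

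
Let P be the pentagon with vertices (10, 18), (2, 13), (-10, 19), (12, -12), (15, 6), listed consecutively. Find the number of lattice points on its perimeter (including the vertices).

12

Summing gcd(|Δx|,|Δy|) over the edges gives the boundary count: gcd(8,5) + gcd(12,6) + gcd(22,31) + gcd(3,18) + gcd(5,12) = 1+6+1+3+1 = 12.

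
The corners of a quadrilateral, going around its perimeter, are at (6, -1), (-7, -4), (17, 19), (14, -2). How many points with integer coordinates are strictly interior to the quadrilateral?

197

The shoelace formula gives twice the area as |(6·(-4) − (-7)·(-1)) + ((-7)·19 − 17·(-4)) + (17·(-2) − 14·19) + (14·(-1) − 6·(-2))| = 398, so the area is 199.
The number of boundary lattice points is Σ gcd(|Δx|,|Δy|) = gcd(13,3) + gcd(24,23) + gcd(3,21) + gcd(8,1) = 1+1+3+1 = 6.
By Pick's theorem A = I + B/2 − 1, so I = 199 − 6/2 + 1 = 197.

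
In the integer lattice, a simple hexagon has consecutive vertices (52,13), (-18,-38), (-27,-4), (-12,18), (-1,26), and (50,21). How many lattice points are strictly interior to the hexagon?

Using the shoelace formula, 2A = |[52·(-38) − (-18)·13] + [(-18)·(-4) − (-27)·(-38)] + [(-27)·18 − (-12)·(-4)] + [(-12)·26 − (-1)·18] + [(-1)·21 − 50·26] + [50·13 − 52·21]| = 5287, so the area is 5287/2.
The number of boundary lattice points is Σ gcd(|Δx|,|Δy|) = gcd(70,51) + gcd(9,34) + gcd(15,22) + gcd(11,8) + gcd(51,5) + gcd(2,8) = 1+1+1+1+1+2 = 7.
Pick's theorem gives I = A − B/2 + 1 = 5287/2 − 7/2 + 1 = 2641.

2641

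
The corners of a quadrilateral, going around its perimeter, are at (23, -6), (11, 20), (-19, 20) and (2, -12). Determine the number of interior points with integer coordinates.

772

By the shoelace formula, twice the signed area is |[23·20 − 11·(-6)] + [11·20 − (-19)·20] + [(-19)·(-12) − 2·20] + [2·(-6) − 23·(-12)]| = 1578, so the area is 789.
Summing gcd(|Δx|,|Δy|) over the edges gives the boundary count: gcd(12,26) + gcd(30,0) + gcd(21,32) + gcd(21,6) = 2+30+1+3 = 36.
By Pick's theorem A = I + B/2 − 1, so I = 789 − 36/2 + 1 = 772.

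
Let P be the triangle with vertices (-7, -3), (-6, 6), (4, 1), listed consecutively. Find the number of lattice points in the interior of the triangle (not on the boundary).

45

Using the shoelace formula, 2A = |((-7)·6 − (-6)·(-3)) + ((-6)·1 − 4·6) + (4·(-3) − (-7)·1)| = 95, so the area is 95/2.
Along each edge there are gcd(|Δx|,|Δy|)+1 lattice points, so counting each shared vertex once the boundary has gcd(1,9) + gcd(10,5) + gcd(11,4) = 1+5+1 = 7.
Pick's theorem gives I = A − B/2 + 1 = 95/2 − 7/2 + 1 = 45.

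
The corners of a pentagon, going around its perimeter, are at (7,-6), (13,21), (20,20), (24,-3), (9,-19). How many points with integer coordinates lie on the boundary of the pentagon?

Summing gcd(|Δx|,|Δy|) over the edges gives the boundary count: gcd(6,27) + gcd(7,1) + gcd(4,23) + gcd(15,16) + gcd(2,13) = 3+1+1+1+1 = 7.

7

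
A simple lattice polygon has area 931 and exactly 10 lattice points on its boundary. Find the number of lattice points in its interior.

From Pick's theorem, I = A − B/2 + 1 = 931 − 10/2 + 1 = 927.

927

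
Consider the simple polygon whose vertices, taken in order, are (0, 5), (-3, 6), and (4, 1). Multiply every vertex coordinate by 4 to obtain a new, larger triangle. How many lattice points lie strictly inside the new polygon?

53

By the shoelace formula, twice the signed area is |(0·6 − (-3)·5) + ((-3)·1 − 4·6) + (4·5 − 0·1)| = 8, so the area is 4.
Summing gcd(|Δx|,|Δy|) over the edges gives the boundary count: gcd(3,1) + gcd(7,5) + gcd(4,4) = 1+1+4 = 6.
Scaling by 4 multiplies the area by 4² = 16 (so the new area is 64) and multiplies the boundary lattice-point count by 4, giving 24.
By Pick's theorem, the interior count of the dilated polygon is 64 − 24/2 + 1 = 53.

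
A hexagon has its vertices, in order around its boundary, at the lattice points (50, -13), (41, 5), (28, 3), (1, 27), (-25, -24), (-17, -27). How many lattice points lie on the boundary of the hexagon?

16

The number of boundary lattice points is Σ gcd(|Δx|,|Δy|) = gcd(9,18) + gcd(13,2) + gcd(27,24) + gcd(26,51) + gcd(8,3) + gcd(67,14) = 9+1+3+1+1+1 = 16.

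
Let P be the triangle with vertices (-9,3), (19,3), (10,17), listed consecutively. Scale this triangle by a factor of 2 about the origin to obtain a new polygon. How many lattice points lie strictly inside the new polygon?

755

By the shoelace formula, twice the signed area is |((-9)·3 − 19·3) + (19·17 − 10·3) + (10·3 − (-9)·17)| = 392, so the area is 196.
Summing gcd(|Δx|,|Δy|) over the edges gives the boundary count: gcd(28,0) + gcd(9,14) + gcd(19,14) = 28+1+1 = 30.
Scaling by 2 multiplies the area by 2² = 4 (so the new area is 784) and multiplies the boundary lattice-point count by 2, giving 60.
By Pick's theorem, the interior count of the dilated polygon is 784 − 60/2 + 1 = 755.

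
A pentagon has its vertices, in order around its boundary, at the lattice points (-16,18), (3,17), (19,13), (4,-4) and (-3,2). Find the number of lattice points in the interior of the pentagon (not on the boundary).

The shoelace formula gives twice the area as |((-16)·17 − 3·18) + (3·13 − 19·17) + (19·(-4) − 4·13) + (4·2 − (-3)·(-4)) + ((-3)·18 − (-16)·2)| = 764, so the area is 382.
Along each edge there are gcd(|Δx|,|Δy|)+1 lattice points, so counting each shared vertex once the boundary has gcd(19,1) + gcd(16,4) + gcd(15,17) + gcd(7,6) + gcd(13,16) = 1+4+1+1+1 = 8.
By Pick's theorem A = I + B/2 − 1, so I = 382 − 8/2 + 1 = 379.

379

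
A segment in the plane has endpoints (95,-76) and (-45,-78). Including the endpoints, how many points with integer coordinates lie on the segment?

The number of lattice points on a segment between lattice points is gcd(|Δx|,|Δy|) + 1 = gcd(140,2) + 1 = 2 + 1 = 3.

3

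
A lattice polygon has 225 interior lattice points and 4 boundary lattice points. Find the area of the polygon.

Pick's theorem states A = I + B/2 − 1, so A = 225 + 4/2 − 1 = 226.

226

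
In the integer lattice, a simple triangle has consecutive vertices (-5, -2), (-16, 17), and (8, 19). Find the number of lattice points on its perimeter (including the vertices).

Along each edge there are gcd(|Δx|,|Δy|)+1 lattice points, so counting each shared vertex once the boundary has gcd(11,19) + gcd(24,2) + gcd(13,21) = 1+2+1 = 4.

4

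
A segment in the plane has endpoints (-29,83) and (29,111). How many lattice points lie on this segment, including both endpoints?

The number of lattice points on a segment between lattice points is gcd(|Δx|,|Δy|) + 1 = gcd(58,28) + 1 = 2 + 1 = 3.

3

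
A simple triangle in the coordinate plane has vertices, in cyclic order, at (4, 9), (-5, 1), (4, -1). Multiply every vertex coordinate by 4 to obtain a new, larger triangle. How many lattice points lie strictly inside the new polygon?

697

The shoelace formula gives twice the area as |(4·1 − (-5)·9) + ((-5)·(-1) − 4·1) + (4·9 − 4·(-1))| = 90, so the area is 45.
Summing gcd(|Δx|,|Δy|) over the edges gives the boundary count: gcd(9,8) + gcd(9,2) + gcd(0,10) = 1+1+10 = 12.
Scaling by 4 multiplies the area by 4² = 16 (so the new area is 720) and multiplies the boundary lattice-point count by 4, giving 48.
By Pick's theorem, the interior count of the dilated polygon is 720 − 48/2 + 1 = 697.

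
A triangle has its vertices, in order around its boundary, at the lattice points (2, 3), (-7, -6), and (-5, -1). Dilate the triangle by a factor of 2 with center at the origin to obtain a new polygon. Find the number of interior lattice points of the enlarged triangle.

44

Using the shoelace formula, 2A = |[2·(-6) − (-7)·3] + [(-7)·(-1) − (-5)·(-6)] + [(-5)·3 − 2·(-1)]| = 27, so the area is 13.5.
Along each edge there are gcd(|Δx|,|Δy|)+1 lattice points, so counting each shared vertex once the boundary has gcd(9,9) + gcd(2,5) + gcd(7,4) = 9+1+1 = 11.
Scaling by 2 multiplies the area by 2² = 4 (so the new area is 54) and multiplies the boundary lattice-point count by 2, giving 22.
By Pick's theorem, the interior count of the dilated polygon is 54 − 22/2 + 1 = 44.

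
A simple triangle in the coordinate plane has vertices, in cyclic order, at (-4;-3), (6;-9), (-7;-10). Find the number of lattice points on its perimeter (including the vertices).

4

The number of boundary lattice points is Σ gcd(|Δx|,|Δy|) = gcd(10,6) + gcd(13,1) + gcd(3,7) = 2+1+1 = 4.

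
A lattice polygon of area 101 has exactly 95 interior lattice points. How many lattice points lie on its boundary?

Pick's theorem gives A = I + B/2 − 1, so B = 2(A − I + 1) = 2(101 − 95 + 1) = 14.

14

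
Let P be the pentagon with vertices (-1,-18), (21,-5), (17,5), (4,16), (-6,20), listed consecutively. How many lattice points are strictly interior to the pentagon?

The shoelace formula gives twice the area as |[(-1)·(-5) − 21·(-18)] + [21·5 − 17·(-5)] + [17·16 − 4·5] + [4·20 − (-6)·16] + [(-6)·(-18) − (-1)·20]| = 1129, so the area is 1129/2.
Along each edge there are gcd(|Δx|,|Δy|)+1 lattice points, so counting each shared vertex once the boundary has gcd(22,13) + gcd(4,10) + gcd(13,11) + gcd(10,4) + gcd(5,38) = 1+2+1+2+1 = 7.
By Pick's theorem A = I + B/2 − 1, so I = 1129/2 − 7/2 + 1 = 562.

562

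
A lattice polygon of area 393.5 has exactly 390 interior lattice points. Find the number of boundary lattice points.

9

Pick's theorem gives A = I + B/2 − 1, so B = 2(A − I + 1) = 2(393.5 − 390 + 1) = 9.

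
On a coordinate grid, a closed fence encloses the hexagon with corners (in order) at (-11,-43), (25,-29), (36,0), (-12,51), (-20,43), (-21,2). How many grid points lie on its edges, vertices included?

20

Along each edge there are gcd(|Δx|,|Δy|)+1 lattice points, so counting each shared vertex once the boundary has gcd(36,14) + gcd(11,29) + gcd(48,51) + gcd(8,8) + gcd(1,41) + gcd(10,45) = 2+1+3+8+1+5 = 20.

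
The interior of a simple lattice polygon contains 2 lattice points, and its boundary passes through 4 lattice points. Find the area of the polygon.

3

Pick's theorem states A = I + B/2 − 1, so A = 2 + 4/2 − 1 = 3.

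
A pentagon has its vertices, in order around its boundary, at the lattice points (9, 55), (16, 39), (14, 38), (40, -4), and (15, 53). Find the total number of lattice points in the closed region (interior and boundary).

247

Using the shoelace formula, 2A = |(9·39 − 16·55) + (16·38 − 14·39) + (14·(-4) − 40·38) + (40·53 − 15·(-4)) + (15·55 − 9·53)| = 485, so the area is 485/2.
Along each edge there are gcd(|Δx|,|Δy|)+1 lattice points, so counting each shared vertex once the boundary has gcd(7,16) + gcd(2,1) + gcd(26,42) + gcd(25,57) + gcd(6,2) = 1+1+2+1+2 = 7.
Pick's theorem gives I = A − B/2 + 1 = 485/2 − 7/2 + 1 = 240, so the closed region contains I + B = 240 + 7 = 247 lattice points.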